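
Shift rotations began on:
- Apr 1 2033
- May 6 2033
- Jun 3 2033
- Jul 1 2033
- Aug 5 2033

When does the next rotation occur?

Sep 2 2033

These are Fridays at 28- or 35-day spacing (35, 28, 28, 35).
The pattern: 1st Friday of the month.
1st Friday of September 2033: Sep 2 2033.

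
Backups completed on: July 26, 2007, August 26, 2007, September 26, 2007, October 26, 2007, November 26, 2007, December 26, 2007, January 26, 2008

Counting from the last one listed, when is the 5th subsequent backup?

Gaps: 31, 31, 30, 31, 30, 31 days — not constant. Every event is on the 26th of the month.
Pattern: the 26th of each month.
February 2008: February 26, 2008.
Next: March 2008 → March 26, 2008.
April 2008: April 26, 2008.
May 2008: May 26, 2008.
June 2008: June 26, 2008.

June 26, 2008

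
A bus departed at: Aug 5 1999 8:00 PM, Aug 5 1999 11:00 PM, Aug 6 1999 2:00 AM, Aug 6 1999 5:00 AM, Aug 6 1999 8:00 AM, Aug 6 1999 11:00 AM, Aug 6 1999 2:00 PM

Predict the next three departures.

Gaps: 3, 3, 3, 3, 3, 3 hours — each event is 3 hours after the previous one.
Aug 6 1999 2:00 PM + 3 h = Aug 6 1999 5:00 PM.
Aug 6 1999 5:00 PM + 3 h = Aug 6 1999 8:00 PM.
Aug 6 1999 8:00 PM + 3 h = Aug 6 1999 11:00 PM.

Aug 6 1999 5:00 PM, Aug 6 1999 8:00 PM, Aug 6 1999 11:00 PM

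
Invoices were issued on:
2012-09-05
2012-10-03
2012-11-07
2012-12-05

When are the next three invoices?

2013-01-02, 2013-02-06, 2013-03-06

All dates are Wednesdays, 28, 35, 28 days apart.
Specifically, the 1st Wednesday of each month.
1st Wednesday of January 2013: 2013-01-02.
February 2013 — 1st Wednesday is 2013-02-06.
1st Wednesday of March 2013: 2013-03-06.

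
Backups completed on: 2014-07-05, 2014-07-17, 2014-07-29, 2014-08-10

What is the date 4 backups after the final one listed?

2014-09-27

Every event comes 12 days after the last (12, 12, 12).
2014-08-10 + 12 days = 2014-08-22.
2014-08-22 + 12 days = 2014-09-03.
2014-09-03 + 12 days = 2014-09-15.
2014-09-15 + 12 days = 2014-09-27.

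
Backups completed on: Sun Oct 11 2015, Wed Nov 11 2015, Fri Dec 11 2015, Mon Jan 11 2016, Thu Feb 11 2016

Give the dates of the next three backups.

The day-of-month is always 11 (31, 30, 31, 31 days between events).
So this recurs on the 11th of each month.
March 2016: Fri Mar 11 2016.
Next: April 2016 → Mon Apr 11 2016.
Next: May 2016 → Wed May 11 2016.

Fri Mar 11 2016, Mon Apr 11 2016, Wed May 11 2016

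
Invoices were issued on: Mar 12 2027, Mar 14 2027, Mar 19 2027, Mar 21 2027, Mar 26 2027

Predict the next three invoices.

Every event lands on a Friday or Sunday (gaps cycle 2, 5, 2, 5).
So the schedule is: every Friday and Sunday.
The following Sunday is Mar 28 2027.
Next Friday: Apr 2 2027.
The following Sunday is Apr 4 2027.

Mar 28 2027, Apr 2 2027, Apr 4 2027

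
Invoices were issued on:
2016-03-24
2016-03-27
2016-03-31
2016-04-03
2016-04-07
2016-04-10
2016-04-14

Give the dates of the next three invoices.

2016-04-17, 2016-04-21, 2016-04-24

Gaps: 3, 4, 3, 4, 3, 4 days — not constant, but cyclic with period 2.
The events fall on every Thursday and Sunday.
The following Sunday is 2016-04-17.
Next Thursday: 2016-04-21.
The following Sunday is 2016-04-24.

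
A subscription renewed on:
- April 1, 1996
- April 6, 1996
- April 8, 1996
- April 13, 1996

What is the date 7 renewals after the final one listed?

May 6, 1996

Gaps: 5, 2, 5 days — not constant, but cyclic with period 2.
The events fall on every Monday and Saturday.
Next Monday: April 15, 1996.
Next Saturday: April 20, 1996.
The following Monday is April 22, 1996.
The following Saturday is April 27, 1996.
Next Monday: April 29, 1996.
Next Saturday: May 4, 1996.
Next Monday: May 6, 1996.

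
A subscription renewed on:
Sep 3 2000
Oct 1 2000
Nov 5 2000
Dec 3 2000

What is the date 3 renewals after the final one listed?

These are Sundays at 28- or 35-day spacing (28, 35, 28).
The pattern: 1st Sunday of the month.
1st Sunday of January 2001: Jan 7 2001.
February 2001 — 1st Sunday is Feb 4 2001.
1st Sunday of March 2001: Mar 4 2001.

Mar 4 2001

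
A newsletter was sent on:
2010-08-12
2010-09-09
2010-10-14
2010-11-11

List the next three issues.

These are Thursdays at 28- or 35-day spacing (28, 35, 28).
The pattern: 2nd Thursday of the month.
December 2010 — 2nd Thursday is 2010-12-09.
January 2011 — 2nd Thursday is 2011-01-13.
February 2011 — 2nd Thursday is 2011-02-10.

2010-12-09, 2011-01-13, 2011-02-10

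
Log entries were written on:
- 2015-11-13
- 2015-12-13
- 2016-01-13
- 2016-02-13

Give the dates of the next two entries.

2016-03-13, 2016-04-13

Each date is the 13th; the gaps (30, 31, 31) track the month lengths.
The rule is the 13th of each month.
Next: March 2016 → 2016-03-13.
April 2016: 2016-04-13.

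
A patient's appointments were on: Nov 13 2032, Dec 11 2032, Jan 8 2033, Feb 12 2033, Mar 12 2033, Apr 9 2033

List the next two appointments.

May 14 2033, Jun 11 2033

These are Saturdays at 28- or 35-day spacing (28, 28, 35, 28, 28).
The pattern: 2nd Saturday of the month.
May 2033 — 2nd Saturday is May 14 2033.
June 2033 — 2nd Saturday is Jun 11 2033.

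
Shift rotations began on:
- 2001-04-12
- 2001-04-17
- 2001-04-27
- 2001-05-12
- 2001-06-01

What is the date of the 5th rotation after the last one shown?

2001-11-23

Intervals are 5, 10, 15, 20 days — an arithmetic progression with common difference 5.
Next gap: 25 days. 2001-06-01 + 25 days = 2001-06-26.
Next gap: 30 days. 2001-06-26 + 30 days = 2001-07-26.
Next gap: 35 days. 2001-07-26 + 35 days = 2001-08-30.
Next gap: 40 days. 2001-08-30 + 40 days = 2001-10-09.
Next gap: 45 days. 2001-10-09 + 45 days = 2001-11-23.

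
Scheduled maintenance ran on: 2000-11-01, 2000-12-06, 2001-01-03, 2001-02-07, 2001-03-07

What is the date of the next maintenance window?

Gaps: 35, 28, 35, 28 days — a mix of 28 and 35. Every date is a Wednesday.
Each is the 1st Wednesday of its month.
1st Wednesday of April 2001: 2001-04-04.

2001-04-04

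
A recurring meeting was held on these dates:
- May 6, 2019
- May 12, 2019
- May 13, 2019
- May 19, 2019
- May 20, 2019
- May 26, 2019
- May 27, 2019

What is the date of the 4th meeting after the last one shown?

Gaps: 6, 1, 6, 1, 6, 1 days — not constant, but cyclic with period 2.
The events fall on every Monday and Sunday.
The following Sunday is June 2, 2019.
The following Monday is June 3, 2019.
Next Sunday: June 9, 2019.
The following Monday is June 10, 2019.

June 10, 2019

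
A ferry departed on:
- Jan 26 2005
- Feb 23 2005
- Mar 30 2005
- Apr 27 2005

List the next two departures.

Every date is a Wednesday; gaps 28, 35, 28 days.
Each is the last Wednesday of its month (at least one falls on the 29th or later, ruling out '4th Wednesday').
May 2005 ends with Wednesday May 25 2005.
June 2005 ends with Wednesday Jun 29 2005.

May 25 2005, Jun 29 2005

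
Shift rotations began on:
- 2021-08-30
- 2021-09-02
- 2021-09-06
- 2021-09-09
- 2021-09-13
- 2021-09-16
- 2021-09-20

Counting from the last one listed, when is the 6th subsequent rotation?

Gaps: 3, 4, 3, 4, 3, 4 days — not constant, but cyclic with period 2.
The events fall on every Monday and Thursday.
The following Thursday is 2021-09-23.
The following Monday is 2021-09-27.
The following Thursday is 2021-09-30.
The following Monday is 2021-10-04.
Next Thursday: 2021-10-07.
Next Monday: 2021-10-11.

2021-10-11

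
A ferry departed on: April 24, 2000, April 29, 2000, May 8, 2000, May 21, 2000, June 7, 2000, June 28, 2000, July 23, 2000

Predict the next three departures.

August 21, 2000; September 23, 2000; October 30, 2000

Gaps: 5, 9, 13, 17, 21, 25 days — each gap is 4 larger than the previous one.
Next gap: 29 days. July 23, 2000 + 29 days = August 21, 2000.
Next gap: 33 days. August 21, 2000 + 33 days = September 23, 2000.
Next gap: 37 days. September 23, 2000 + 37 days = October 30, 2000.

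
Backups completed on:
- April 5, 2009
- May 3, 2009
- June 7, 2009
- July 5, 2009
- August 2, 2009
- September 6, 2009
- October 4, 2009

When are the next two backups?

November 1, 2009; December 6, 2009

Gaps: 28, 35, 28, 28, 35, 28 days — a mix of 28 and 35. Every date is a Sunday.
Each is the 1st Sunday of its month.
1st Sunday of November 2009: November 1, 2009.
December 2009 — 1st Sunday is December 6, 2009.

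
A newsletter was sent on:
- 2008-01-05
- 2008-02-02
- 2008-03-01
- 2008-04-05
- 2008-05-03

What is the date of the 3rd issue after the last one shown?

Gaps: 28, 28, 35, 28 days — a mix of 28 and 35. Every date is a Saturday.
Each is the 1st Saturday of its month.
1st Saturday of June 2008: 2008-06-07.
1st Saturday of July 2008: 2008-07-05.
1st Saturday of August 2008: 2008-08-02.

2008-08-02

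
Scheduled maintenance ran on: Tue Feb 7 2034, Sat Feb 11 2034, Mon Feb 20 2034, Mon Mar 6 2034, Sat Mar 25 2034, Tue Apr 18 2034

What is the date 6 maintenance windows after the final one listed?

Sat Dec 23 2034

Gaps: 4, 9, 14, 19, 24 days — each gap is 5 larger than the previous one.
Next gap: 29 days. Tue Apr 18 2034 + 29 days = Wed May 17 2034.
Next gap: 34 days. Wed May 17 2034 + 34 days = Tue Jun 20 2034.
Next gap: 39 days. Tue Jun 20 2034 + 39 days = Sat Jul 29 2034.
Next gap: 44 days. Sat Jul 29 2034 + 44 days = Mon Sep 11 2034.
Next gap: 49 days. Mon Sep 11 2034 + 49 days = Mon Oct 30 2034.
Next gap: 54 days. Mon Oct 30 2034 + 54 days = Sat Dec 23 2034.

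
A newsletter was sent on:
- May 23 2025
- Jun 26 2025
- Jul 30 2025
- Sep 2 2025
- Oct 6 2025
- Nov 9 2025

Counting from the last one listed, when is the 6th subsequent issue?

The spacing is 34, 34, 34, 34, 34 days — always 34 days.
Nov 9 2025 + 34 days = Dec 13 2025.
Dec 13 2025 + 34 days = Jan 16 2026.
Jan 16 2026 + 34 days = Feb 19 2026.
Feb 19 2026 + 34 days = Mar 25 2026.
Mar 25 2026 + 34 days = Apr 28 2026.
Apr 28 2026 + 34 days = Jun 1 2026.

Jun 1 2026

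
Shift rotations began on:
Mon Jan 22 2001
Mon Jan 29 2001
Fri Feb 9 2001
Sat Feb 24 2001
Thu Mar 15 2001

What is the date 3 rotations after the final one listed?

The spacing grows by 4 each time: 7, 11, 15, 19 days.
Next gap: 23 days. Thu Mar 15 2001 + 23 days = Sat Apr 7 2001.
Next gap: 27 days. Sat Apr 7 2001 + 27 days = Fri May 4 2001.
Next gap: 31 days. Fri May 4 2001 + 31 days = Mon Jun 4 2001.

Mon Jun 4 2001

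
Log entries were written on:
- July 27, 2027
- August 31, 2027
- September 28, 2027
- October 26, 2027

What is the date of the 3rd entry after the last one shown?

January 25, 2028

These are Tuesdays with 35, 28, 28-day gaps.
Each is the final Tuesday of its month — August 31, 2027 is past the 28th, so '4th Tuesday' doesn't fit.
Last Tuesday of November 2027: November 30, 2027.
Last Tuesday of December 2027: December 28, 2027.
January 2028 ends with Tuesday January 25, 2028.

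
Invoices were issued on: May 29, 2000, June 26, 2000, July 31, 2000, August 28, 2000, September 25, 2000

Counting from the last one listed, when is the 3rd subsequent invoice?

All Mondays; the gaps (28, 35, 28, 28) vary with month length.
This is the last Monday of each month.
Last Monday of October 2000: October 30, 2000.
November 2000 ends with Monday November 27, 2000.
Last Monday of December 2000: December 25, 2000.

December 25, 2000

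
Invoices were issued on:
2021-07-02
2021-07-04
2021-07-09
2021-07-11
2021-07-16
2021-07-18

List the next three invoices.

Gaps: 2, 5, 2, 5, 2 days — not constant, but cyclic with period 2.
The events fall on every Friday and Sunday.
The following Friday is 2021-07-23.
The following Sunday is 2021-07-25.
Next Friday: 2021-07-30.

2021-07-23, 2021-07-25, 2021-07-30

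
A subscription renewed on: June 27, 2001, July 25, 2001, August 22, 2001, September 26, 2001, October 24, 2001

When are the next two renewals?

All dates are Wednesdays, 28, 28, 35, 28 days apart.
Specifically, the 4th Wednesday of each month.
November 2001 — 4th Wednesday is November 28, 2001.
December 2001 — 4th Wednesday is December 26, 2001.

November 28, 2001; December 26, 2001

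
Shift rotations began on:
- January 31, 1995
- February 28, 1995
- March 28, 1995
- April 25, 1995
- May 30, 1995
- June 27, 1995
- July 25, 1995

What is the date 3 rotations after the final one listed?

All Tuesdays; the gaps (28, 28, 28, 35, 28, 28) vary with month length.
This is the last Tuesday of each month.
August 1995 ends with Tuesday August 29, 1995.
September 1995 ends with Tuesday September 26, 1995.
October 1995 ends with Tuesday October 31, 1995.

October 31, 1995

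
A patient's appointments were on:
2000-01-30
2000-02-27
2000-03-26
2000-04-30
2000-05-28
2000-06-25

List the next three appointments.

All Sundays; the gaps (28, 28, 35, 28, 28) vary with month length.
This is the last Sunday of each month.
Last Sunday of July 2000: 2000-07-30.
Last Sunday of August 2000: 2000-08-27.
September 2000 ends with Sunday 2000-09-24.

2000-07-30, 2000-08-27, 2000-09-24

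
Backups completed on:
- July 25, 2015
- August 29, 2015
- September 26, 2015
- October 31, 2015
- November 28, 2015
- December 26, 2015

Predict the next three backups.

Every date is a Saturday; gaps 35, 28, 35, 28, 28 days.
Each is the last Saturday of its month (at least one falls on the 29th or later, ruling out '4th Saturday').
Last Saturday of January 2016: January 30, 2016.
Last Saturday of February 2016: February 27, 2016.
March 2016 ends with Saturday March 26, 2016.

January 30, 2016; February 27, 2016; March 26, 2016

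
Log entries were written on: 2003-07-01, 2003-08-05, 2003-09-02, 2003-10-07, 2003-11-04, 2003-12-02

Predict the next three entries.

2004-01-06, 2004-02-03, 2004-03-02

All dates are Tuesdays, 35, 28, 35, 28, 28 days apart.
Specifically, the 1st Tuesday of each month.
January 2004 — 1st Tuesday is 2004-01-06.
1st Tuesday of February 2004: 2004-02-03.
1st Tuesday of March 2004: 2004-03-02.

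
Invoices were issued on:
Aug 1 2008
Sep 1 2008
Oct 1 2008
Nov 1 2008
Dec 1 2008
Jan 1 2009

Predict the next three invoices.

The day-of-month is always 1 (31, 30, 31, 30, 31 days between events).
So this recurs on the 1st of each month.
Next: February 2009 → Feb 1 2009.
March 2009: Mar 1 2009.
April 2009: Apr 1 2009.

Feb 1 2009, Mar 1 2009, Apr 1 2009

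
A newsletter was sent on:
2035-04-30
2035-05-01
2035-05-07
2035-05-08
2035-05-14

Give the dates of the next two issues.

Gaps: 1, 6, 1, 6 days — not constant, but cyclic with period 2.
The events fall on every Monday and Tuesday.
The following Tuesday is 2035-05-15.
Next Monday: 2035-05-21.

2035-05-15, 2035-05-21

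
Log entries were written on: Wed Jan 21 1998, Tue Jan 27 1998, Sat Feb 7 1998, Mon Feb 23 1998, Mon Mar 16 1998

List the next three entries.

Intervals are 6, 11, 16, 21 days — an arithmetic progression with common difference 5.
Next gap: 26 days. Mon Mar 16 1998 + 26 days = Sat Apr 11 1998.
Next gap: 31 days. Sat Apr 11 1998 + 31 days = Tue May 12 1998.
Next gap: 36 days. Tue May 12 1998 + 36 days = Wed Jun 17 1998.

Sat Apr 11 1998, Tue May 12 1998, Wed Jun 17 1998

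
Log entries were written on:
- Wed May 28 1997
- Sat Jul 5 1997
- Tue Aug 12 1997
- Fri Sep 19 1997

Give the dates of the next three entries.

Gaps between consecutive events: 38, 38, 38 days — a constant 38-day interval.
Fri Sep 19 1997 + 38 days = Mon Oct 27 1997.
Mon Oct 27 1997 + 38 days = Thu Dec 4 1997.
Thu Dec 4 1997 + 38 days = Sun Jan 11 1998.

Mon Oct 27 1997, Thu Dec 4 1997, Sun Jan 11 1998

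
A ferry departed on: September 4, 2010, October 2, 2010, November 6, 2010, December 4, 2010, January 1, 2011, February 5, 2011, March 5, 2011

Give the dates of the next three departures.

April 2, 2011; May 7, 2011; June 4, 2011

All dates are Saturdays, 28, 35, 28, 28, 35, 28 days apart.
Specifically, the 1st Saturday of each month.
April 2011 — 1st Saturday is April 2, 2011.
May 2011 — 1st Saturday is May 7, 2011.
June 2011 — 1st Saturday is June 4, 2011.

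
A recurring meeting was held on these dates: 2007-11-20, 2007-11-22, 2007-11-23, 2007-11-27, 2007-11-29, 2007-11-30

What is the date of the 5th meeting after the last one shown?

2007-12-13

Every event lands on a Tuesday or Thursday or Friday (gaps cycle 2, 1, 4, 2, 1).
So the schedule is: every Tuesday, Thursday and Friday.
Next Tuesday: 2007-12-04.
Next Thursday: 2007-12-06.
The following Friday is 2007-12-07.
The following Tuesday is 2007-12-11.
The following Thursday is 2007-12-13.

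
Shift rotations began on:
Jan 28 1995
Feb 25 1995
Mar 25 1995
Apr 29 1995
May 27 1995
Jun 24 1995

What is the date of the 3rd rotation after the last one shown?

These are Saturdays with 28, 28, 35, 28, 28-day gaps.
Each is the final Saturday of its month — Apr 29 1995 is past the 28th, so '4th Saturday' doesn't fit.
July 1995 ends with Saturday Jul 29 1995.
August 1995 ends with Saturday Aug 26 1995.
Last Saturday of September 1995: Sep 30 1995.

Sep 30 1995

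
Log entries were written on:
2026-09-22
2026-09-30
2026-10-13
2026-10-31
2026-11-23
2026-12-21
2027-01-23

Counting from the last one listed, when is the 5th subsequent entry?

Gaps: 8, 13, 18, 23, 28, 33 days — each gap is 5 larger than the previous one.
Next gap: 38 days. 2027-01-23 + 38 days = 2027-03-02.
Next gap: 43 days. 2027-03-02 + 43 days = 2027-04-14.
Next gap: 48 days. 2027-04-14 + 48 days = 2027-06-01.
Next gap: 53 days. 2027-06-01 + 53 days = 2027-07-24.
Next gap: 58 days. 2027-07-24 + 58 days = 2027-09-20.

2027-09-20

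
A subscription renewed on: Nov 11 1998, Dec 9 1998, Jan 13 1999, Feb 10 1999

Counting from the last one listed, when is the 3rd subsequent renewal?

May 12 1999

All dates are Wednesdays, 28, 35, 28 days apart.
Specifically, the 2nd Wednesday of each month.
2nd Wednesday of March 1999: Mar 10 1999.
2nd Wednesday of April 1999: Apr 14 1999.
2nd Wednesday of May 1999: May 12 1999.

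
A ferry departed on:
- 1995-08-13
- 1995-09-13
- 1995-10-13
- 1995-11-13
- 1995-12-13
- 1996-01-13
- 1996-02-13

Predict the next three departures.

Each date is the 13th; the gaps (31, 30, 31, 30, 31, 31) track the month lengths.
The rule is the 13th of each month.
March 1996: 1996-03-13.
Next: April 1996 → 1996-04-13.
May 1996: 1996-05-13.

1996-03-13, 1996-04-13, 1996-05-13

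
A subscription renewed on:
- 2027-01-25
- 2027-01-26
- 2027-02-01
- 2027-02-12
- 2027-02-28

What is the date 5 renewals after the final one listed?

2027-08-02

Intervals are 1, 6, 11, 16 days — an arithmetic progression with common difference 5.
Next gap: 21 days. 2027-02-28 + 21 days = 2027-03-21.
Next gap: 26 days. 2027-03-21 + 26 days = 2027-04-16.
Next gap: 31 days. 2027-04-16 + 31 days = 2027-05-17.
Next gap: 36 days. 2027-05-17 + 36 days = 2027-06-22.
Next gap: 41 days. 2027-06-22 + 41 days = 2027-08-02.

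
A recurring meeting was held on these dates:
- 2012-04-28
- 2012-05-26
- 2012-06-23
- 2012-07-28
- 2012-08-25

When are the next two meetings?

Gaps: 28, 28, 35, 28 days — a mix of 28 and 35. Every date is a Saturday.
Each is the 4th Saturday of its month.
September 2012 — 4th Saturday is 2012-09-22.
4th Saturday of October 2012: 2012-10-27.

2012-09-22, 2012-10-27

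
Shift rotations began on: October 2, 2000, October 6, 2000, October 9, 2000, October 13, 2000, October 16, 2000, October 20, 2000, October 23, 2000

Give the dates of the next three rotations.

October 27, 2000; October 30, 2000; November 3, 2000

Every event lands on a Monday or Friday (gaps cycle 4, 3, 4, 3, 4, 3).
So the schedule is: every Monday and Friday.
Next Friday: October 27, 2000.
The following Monday is October 30, 2000.
Next Friday: November 3, 2000.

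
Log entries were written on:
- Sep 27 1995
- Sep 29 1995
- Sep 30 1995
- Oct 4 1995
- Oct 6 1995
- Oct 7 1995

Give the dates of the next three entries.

The gap pattern 2, 1, 4, 2, 1 repeats every 3 events.
These are the Wednesdays, Fridays and Saturdays of each week.
Next Wednesday: Oct 11 1995.
Next Friday: Oct 13 1995.
Next Saturday: Oct 14 1995.

Oct 11 1995, Oct 13 1995, Oct 14 1995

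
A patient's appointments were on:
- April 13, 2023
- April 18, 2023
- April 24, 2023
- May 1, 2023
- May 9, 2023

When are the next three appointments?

May 18, 2023; May 28, 2023; June 8, 2023

Intervals are 5, 6, 7, 8 days — an arithmetic progression with common difference 1.
Next gap: 9 days. May 9, 2023 + 9 days = May 18, 2023.
Next gap: 10 days. May 18, 2023 + 10 days = May 28, 2023.
Next gap: 11 days. May 28, 2023 + 11 days = June 8, 2023.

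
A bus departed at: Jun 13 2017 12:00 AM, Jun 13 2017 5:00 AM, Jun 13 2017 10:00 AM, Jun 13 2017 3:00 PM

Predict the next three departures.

Jun 13 2017 8:00 PM, Jun 14 2017 1:00 AM, Jun 14 2017 6:00 AM

Spacing: 5, 5, 5 h — constant 5 h.
Jun 13 2017 3:00 PM + 5 h = Jun 13 2017 8:00 PM.
Jun 13 2017 8:00 PM + 5 h = Jun 14 2017 1:00 AM.
Jun 14 2017 1:00 AM + 5 h = Jun 14 2017 6:00 AM.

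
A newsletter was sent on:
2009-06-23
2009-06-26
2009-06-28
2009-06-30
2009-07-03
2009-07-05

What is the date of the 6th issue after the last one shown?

The gap pattern 3, 2, 2, 3, 2 repeats every 3 events.
These are the Tuesdays, Fridays and Sundays of each week.
The following Tuesday is 2009-07-07.
Next Friday: 2009-07-10.
Next Sunday: 2009-07-12.
The following Tuesday is 2009-07-14.
The following Friday is 2009-07-17.
The following Sunday is 2009-07-19.

2009-07-19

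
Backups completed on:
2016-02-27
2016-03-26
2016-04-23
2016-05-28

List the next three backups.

2016-06-25, 2016-07-23, 2016-08-27

These are Saturdays at 28- or 35-day spacing (28, 28, 35).
The pattern: 4th Saturday of the month.
4th Saturday of June 2016: 2016-06-25.
July 2016 — 4th Saturday is 2016-07-23.
4th Saturday of August 2016: 2016-08-27.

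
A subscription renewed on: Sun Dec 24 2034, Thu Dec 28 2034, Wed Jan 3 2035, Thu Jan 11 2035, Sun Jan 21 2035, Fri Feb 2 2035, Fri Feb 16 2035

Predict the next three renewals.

Sun Mar 4 2035, Thu Mar 22 2035, Wed Apr 11 2035

The spacing grows by 2 each time: 4, 6, 8, 10, 12, 14 days.
Next gap: 16 days. Fri Feb 16 2035 + 16 days = Sun Mar 4 2035.
Next gap: 18 days. Sun Mar 4 2035 + 18 days = Thu Mar 22 2035.
Next gap: 20 days. Thu Mar 22 2035 + 20 days = Wed Apr 11 2035.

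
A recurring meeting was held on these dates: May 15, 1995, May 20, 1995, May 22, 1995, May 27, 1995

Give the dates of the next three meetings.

The gap pattern 5, 2, 5 repeats every 2 events.
These are the Mondays and Saturdays of each week.
Next Monday: May 29, 1995.
Next Saturday: June 3, 1995.
The following Monday is June 5, 1995.

May 29, 1995; June 3, 1995; June 5, 1995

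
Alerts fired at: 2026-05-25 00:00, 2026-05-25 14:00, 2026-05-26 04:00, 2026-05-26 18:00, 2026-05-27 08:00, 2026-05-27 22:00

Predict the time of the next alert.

Spacing: 14, 14, 14, 14, 14 h — constant 14 h.
2026-05-27 22:00 + 14 h = 2026-05-28 12:00.

2026-05-28 12:00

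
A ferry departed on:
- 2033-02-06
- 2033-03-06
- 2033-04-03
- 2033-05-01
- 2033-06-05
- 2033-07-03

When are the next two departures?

2033-08-07, 2033-09-04

Gaps: 28, 28, 28, 35, 28 days — a mix of 28 and 35. Every date is a Sunday.
Each is the 1st Sunday of its month.
August 2033 — 1st Sunday is 2033-08-07.
September 2033 — 1st Sunday is 2033-09-04.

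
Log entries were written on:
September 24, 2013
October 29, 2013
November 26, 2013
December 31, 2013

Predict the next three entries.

These are Tuesdays with 35, 28, 35-day gaps.
Each is the final Tuesday of its month — October 29, 2013 is past the 28th, so '4th Tuesday' doesn't fit.
Last Tuesday of January 2014: January 28, 2014.
Last Tuesday of February 2014: February 25, 2014.
Last Tuesday of March 2014: March 25, 2014.

January 28, 2014; February 25, 2014; March 25, 2014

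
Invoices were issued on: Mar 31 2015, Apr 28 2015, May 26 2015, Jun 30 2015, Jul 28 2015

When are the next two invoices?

All Tuesdays; the gaps (28, 28, 35, 28) vary with month length.
This is the last Tuesday of each month.
Last Tuesday of August 2015: Aug 25 2015.
Last Tuesday of September 2015: Sep 29 2015.

Aug 25 2015, Sep 29 2015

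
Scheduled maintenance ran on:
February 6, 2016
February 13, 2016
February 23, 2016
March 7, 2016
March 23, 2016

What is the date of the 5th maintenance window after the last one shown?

Intervals are 7, 10, 13, 16 days — an arithmetic progression with common difference 3.
Next gap: 19 days. March 23, 2016 + 19 days = April 11, 2016.
Next gap: 22 days. April 11, 2016 + 22 days = May 3, 2016.
Next gap: 25 days. May 3, 2016 + 25 days = May 28, 2016.
Next gap: 28 days. May 28, 2016 + 28 days = June 25, 2016.
Next gap: 31 days. June 25, 2016 + 31 days = July 26, 2016.

July 26, 2016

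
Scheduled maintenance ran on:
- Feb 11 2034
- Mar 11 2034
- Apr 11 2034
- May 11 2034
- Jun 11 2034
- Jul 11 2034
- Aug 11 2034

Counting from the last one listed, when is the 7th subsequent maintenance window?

Gaps: 28, 31, 30, 31, 30, 31 days — not constant. Every event is on the 11th of the month.
Pattern: the 11th of each month.
September 2034: Sep 11 2034.
October 2034: Oct 11 2034.
Next: November 2034 → Nov 11 2034.
December 2034: Dec 11 2034.
January 2035: Jan 11 2035.
February 2035: Feb 11 2035.
Next: March 2035 → Mar 11 2035.

Mar 11 2035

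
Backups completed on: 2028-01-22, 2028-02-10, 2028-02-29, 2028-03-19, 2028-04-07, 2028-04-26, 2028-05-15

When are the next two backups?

The spacing is 19, 19, 19, 19, 19, 19 days — always 19 days.
2028-05-15 + 19 days = 2028-06-03.
2028-06-03 + 19 days = 2028-06-22.

2028-06-03, 2028-06-22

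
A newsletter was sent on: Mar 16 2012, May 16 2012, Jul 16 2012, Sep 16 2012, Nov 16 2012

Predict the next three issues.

Jan 16 2013, Mar 16 2013, May 16 2013

Each date is the 16th; the gaps (61, 61, 62, 61) track the month lengths.
The rule is the 16th of every 2 months.
Next: January 2013 → Jan 16 2013.
March 2013: Mar 16 2013.
Next: May 2013 → May 16 2013.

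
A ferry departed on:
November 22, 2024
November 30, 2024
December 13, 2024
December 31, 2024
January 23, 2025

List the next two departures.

The spacing grows by 5 each time: 8, 13, 18, 23 days.
Next gap: 28 days. January 23, 2025 + 28 days = February 20, 2025.
Next gap: 33 days. February 20, 2025 + 33 days = March 25, 2025.

February 20, 2025; March 25, 2025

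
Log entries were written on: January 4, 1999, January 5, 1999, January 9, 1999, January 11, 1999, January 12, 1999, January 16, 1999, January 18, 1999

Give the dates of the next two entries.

Gaps: 1, 4, 2, 1, 4, 2 days — not constant, but cyclic with period 3.
The events fall on every Monday, Tuesday and Saturday.
The following Tuesday is January 19, 1999.
Next Saturday: January 23, 1999.

January 19, 1999; January 23, 1999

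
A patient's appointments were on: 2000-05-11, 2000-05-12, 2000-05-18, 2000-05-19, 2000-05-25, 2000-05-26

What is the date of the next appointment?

Gaps: 1, 6, 1, 6, 1 days — not constant, but cyclic with period 2.
The events fall on every Thursday and Friday.
Next Thursday: 2000-06-01.

2000-06-01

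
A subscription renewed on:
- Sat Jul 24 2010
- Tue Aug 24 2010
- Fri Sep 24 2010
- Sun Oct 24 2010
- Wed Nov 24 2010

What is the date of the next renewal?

The day-of-month is always 24 (31, 31, 30, 31 days between events).
So this recurs on the 24th of each month.
Next: December 2010 → Fri Dec 24 2010.

Fri Dec 24 2010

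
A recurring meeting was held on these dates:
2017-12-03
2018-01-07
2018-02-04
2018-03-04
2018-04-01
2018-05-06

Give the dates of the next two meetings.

All dates are Sundays, 35, 28, 28, 28, 35 days apart.
Specifically, the 1st Sunday of each month.
June 2018 — 1st Sunday is 2018-06-03.
July 2018 — 1st Sunday is 2018-07-01.

2018-06-03, 2018-07-01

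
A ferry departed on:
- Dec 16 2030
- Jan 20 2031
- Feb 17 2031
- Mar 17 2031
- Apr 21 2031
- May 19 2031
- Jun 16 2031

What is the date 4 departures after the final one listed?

Gaps: 35, 28, 28, 35, 28, 28 days — a mix of 28 and 35. Every date is a Monday.
Each is the 3rd Monday of its month.
3rd Monday of July 2031: Jul 21 2031.
3rd Monday of August 2031: Aug 18 2031.
September 2031 — 3rd Monday is Sep 15 2031.
October 2031 — 3rd Monday is Oct 20 2031.

Oct 20 2031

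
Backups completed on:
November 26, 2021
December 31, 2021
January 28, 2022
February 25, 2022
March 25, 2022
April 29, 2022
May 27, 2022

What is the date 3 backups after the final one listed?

August 26, 2022

These are Fridays with 35, 28, 28, 28, 35, 28-day gaps.
Each is the final Friday of its month — December 31, 2021 is past the 28th, so '4th Friday' doesn't fit.
Last Friday of June 2022: June 24, 2022.
July 2022 ends with Friday July 29, 2022.
Last Friday of August 2022: August 26, 2022.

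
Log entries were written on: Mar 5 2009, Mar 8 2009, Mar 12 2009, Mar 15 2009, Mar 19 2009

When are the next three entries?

Mar 22 2009, Mar 26 2009, Mar 29 2009

The gap pattern 3, 4, 3, 4 repeats every 2 events.
These are the Thursdays and Sundays of each week.
Next Sunday: Mar 22 2009.
Next Thursday: Mar 26 2009.
The following Sunday is Mar 29 2009.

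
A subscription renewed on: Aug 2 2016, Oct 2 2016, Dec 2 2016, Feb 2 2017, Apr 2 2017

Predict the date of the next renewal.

Jun 2 2017

Each date is the 2nd; the gaps (61, 61, 62, 59) track the month lengths.
The rule is the 2nd of every 2 months.
Next: June 2017 → Jun 2 2017.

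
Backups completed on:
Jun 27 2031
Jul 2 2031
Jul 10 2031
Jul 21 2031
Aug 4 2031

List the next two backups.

Gaps: 5, 8, 11, 14 days — each gap is 3 larger than the previous one.
Next gap: 17 days. Aug 4 2031 + 17 days = Aug 21 2031.
Next gap: 20 days. Aug 21 2031 + 20 days = Sep 10 2031.

Aug 21 2031, Sep 10 2031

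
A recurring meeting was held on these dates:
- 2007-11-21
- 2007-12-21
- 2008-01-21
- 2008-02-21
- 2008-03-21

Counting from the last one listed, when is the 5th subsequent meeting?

2008-08-21

The day-of-month is always 21 (30, 31, 31, 29 days between events).
So this recurs on the 21st of each month.
April 2008: 2008-04-21.
Next: May 2008 → 2008-05-21.
Next: June 2008 → 2008-06-21.
Next: July 2008 → 2008-07-21.
August 2008: 2008-08-21.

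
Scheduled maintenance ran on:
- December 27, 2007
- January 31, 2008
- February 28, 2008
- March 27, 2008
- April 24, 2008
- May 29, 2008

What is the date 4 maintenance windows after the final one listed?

September 25, 2008

These are Thursdays with 35, 28, 28, 28, 35-day gaps.
Each is the final Thursday of its month — January 31, 2008 is past the 28th, so '4th Thursday' doesn't fit.
Last Thursday of June 2008: June 26, 2008.
Last Thursday of July 2008: July 31, 2008.
Last Thursday of August 2008: August 28, 2008.
Last Thursday of September 2008: September 25, 2008.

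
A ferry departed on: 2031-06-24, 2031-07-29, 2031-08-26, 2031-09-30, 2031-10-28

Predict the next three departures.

2031-11-25, 2031-12-30, 2032-01-27

These are Tuesdays with 35, 28, 35, 28-day gaps.
Each is the final Tuesday of its month — 2031-07-29 is past the 28th, so '4th Tuesday' doesn't fit.
Last Tuesday of November 2031: 2031-11-25.
December 2031 ends with Tuesday 2031-12-30.
Last Tuesday of January 2032: 2032-01-27.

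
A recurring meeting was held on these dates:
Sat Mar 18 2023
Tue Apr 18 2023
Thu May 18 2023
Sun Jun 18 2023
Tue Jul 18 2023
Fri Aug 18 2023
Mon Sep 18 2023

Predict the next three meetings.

Wed Oct 18 2023, Sat Nov 18 2023, Mon Dec 18 2023

Each date is the 18th; the gaps (31, 30, 31, 30, 31, 31) track the month lengths.
The rule is the 18th of each month.
October 2023: Wed Oct 18 2023.
Next: November 2023 → Sat Nov 18 2023.
December 2023: Mon Dec 18 2023.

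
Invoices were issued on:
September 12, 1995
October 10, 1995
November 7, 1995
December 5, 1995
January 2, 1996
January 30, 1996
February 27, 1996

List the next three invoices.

March 26, 1996; April 23, 1996; May 21, 1996

Gaps between consecutive events: 28, 28, 28, 28, 28, 28 days — a constant 28-day interval.
February 27, 1996 + 28 days = March 26, 1996.
March 26, 1996 + 28 days = April 23, 1996.
April 23, 1996 + 28 days = May 21, 1996.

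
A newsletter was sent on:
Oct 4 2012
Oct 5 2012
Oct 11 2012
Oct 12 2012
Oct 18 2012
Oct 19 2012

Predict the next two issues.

The gap pattern 1, 6, 1, 6, 1 repeats every 2 events.
These are the Thursdays and Fridays of each week.
Next Thursday: Oct 25 2012.
The following Friday is Oct 26 2012.

Oct 25 2012, Oct 26 2012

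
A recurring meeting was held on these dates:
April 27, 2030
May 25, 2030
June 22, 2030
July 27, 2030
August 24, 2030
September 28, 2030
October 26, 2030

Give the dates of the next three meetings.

Gaps: 28, 28, 35, 28, 35, 28 days — a mix of 28 and 35. Every date is a Saturday.
Each is the 4th Saturday of its month.
4th Saturday of November 2030: November 23, 2030.
4th Saturday of December 2030: December 28, 2030.
January 2031 — 4th Saturday is January 25, 2031.

November 23, 2030; December 28, 2030; January 25, 2031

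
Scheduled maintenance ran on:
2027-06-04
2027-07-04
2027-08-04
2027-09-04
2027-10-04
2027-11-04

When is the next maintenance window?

2027-12-04

Gaps: 30, 31, 31, 30, 31 days — not constant. Every event is on the 4th of the month.
Pattern: the 4th of each month.
December 2027: 2027-12-04.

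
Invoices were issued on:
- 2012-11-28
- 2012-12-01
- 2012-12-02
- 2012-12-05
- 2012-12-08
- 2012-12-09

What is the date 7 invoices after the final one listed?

Every event lands on a Wednesday or Saturday or Sunday (gaps cycle 3, 1, 3, 3, 1).
So the schedule is: every Wednesday, Saturday and Sunday.
The following Wednesday is 2012-12-12.
Next Saturday: 2012-12-15.
The following Sunday is 2012-12-16.
The following Wednesday is 2012-12-19.
The following Saturday is 2012-12-22.
The following Sunday is 2012-12-23.
Next Wednesday: 2012-12-26.

2012-12-26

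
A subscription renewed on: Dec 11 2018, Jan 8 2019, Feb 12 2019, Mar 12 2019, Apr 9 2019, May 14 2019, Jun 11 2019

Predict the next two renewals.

Jul 9 2019, Aug 13 2019

All dates are Tuesdays, 28, 35, 28, 28, 35, 28 days apart.
Specifically, the 2nd Tuesday of each month.
July 2019 — 2nd Tuesday is Jul 9 2019.
August 2019 — 2nd Tuesday is Aug 13 2019.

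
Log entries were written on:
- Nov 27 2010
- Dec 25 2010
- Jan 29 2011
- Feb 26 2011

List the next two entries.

Mar 26 2011, Apr 30 2011

These are Saturdays with 28, 35, 28-day gaps.
Each is the final Saturday of its month — Jan 29 2011 is past the 28th, so '4th Saturday' doesn't fit.
March 2011 ends with Saturday Mar 26 2011.
Last Saturday of April 2011: Apr 30 2011.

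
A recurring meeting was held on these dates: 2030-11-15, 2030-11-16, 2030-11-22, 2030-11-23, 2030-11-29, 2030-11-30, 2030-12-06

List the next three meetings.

2030-12-07, 2030-12-13, 2030-12-14

Every event lands on a Friday or Saturday (gaps cycle 1, 6, 1, 6, 1, 6).
So the schedule is: every Friday and Saturday.
The following Saturday is 2030-12-07.
Next Friday: 2030-12-13.
Next Saturday: 2030-12-14.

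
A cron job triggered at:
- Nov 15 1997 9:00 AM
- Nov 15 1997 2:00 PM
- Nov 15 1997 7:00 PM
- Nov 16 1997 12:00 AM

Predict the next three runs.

Nov 16 1997 5:00 AM, Nov 16 1997 10:00 AM, Nov 16 1997 3:00 PM

Gaps: 5, 5, 5 hours — each event is 5 hours after the previous one.
Nov 16 1997 12:00 AM + 5 h = Nov 16 1997 5:00 AM.
Nov 16 1997 5:00 AM + 5 h = Nov 16 1997 10:00 AM.
Nov 16 1997 10:00 AM + 5 h = Nov 16 1997 3:00 PM.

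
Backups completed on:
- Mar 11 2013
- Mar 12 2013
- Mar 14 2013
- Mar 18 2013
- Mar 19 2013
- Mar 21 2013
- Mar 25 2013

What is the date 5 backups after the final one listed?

The gap pattern 1, 2, 4, 1, 2, 4 repeats every 3 events.
These are the Mondays, Tuesdays and Thursdays of each week.
The following Tuesday is Mar 26 2013.
The following Thursday is Mar 28 2013.
Next Monday: Apr 1 2013.
Next Tuesday: Apr 2 2013.
The following Thursday is Apr 4 2013.

Apr 4 2013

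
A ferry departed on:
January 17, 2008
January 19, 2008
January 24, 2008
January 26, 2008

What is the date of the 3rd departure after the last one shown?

February 7, 2008

Every event lands on a Thursday or Saturday (gaps cycle 2, 5, 2).
So the schedule is: every Thursday and Saturday.
Next Thursday: January 31, 2008.
The following Saturday is February 2, 2008.
The following Thursday is February 7, 2008.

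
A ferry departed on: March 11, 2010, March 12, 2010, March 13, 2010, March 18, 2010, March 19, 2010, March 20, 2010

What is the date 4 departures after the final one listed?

April 1, 2010

Every event lands on a Thursday or Friday or Saturday (gaps cycle 1, 1, 5, 1, 1).
So the schedule is: every Thursday, Friday and Saturday.
Next Thursday: March 25, 2010.
Next Friday: March 26, 2010.
Next Saturday: March 27, 2010.
The following Thursday is April 1, 2010.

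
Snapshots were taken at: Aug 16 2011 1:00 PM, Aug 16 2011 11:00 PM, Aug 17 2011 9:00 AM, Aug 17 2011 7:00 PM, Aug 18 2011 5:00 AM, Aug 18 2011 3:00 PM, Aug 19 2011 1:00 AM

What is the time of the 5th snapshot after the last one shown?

Aug 21 2011 3:00 AM

The interval is a steady 10 hours (10, 10, 10, 10, 10, 10).
Aug 19 2011 1:00 AM + 10 h = Aug 19 2011 11:00 AM.
Aug 19 2011 11:00 AM + 10 h = Aug 19 2011 9:00 PM.
Aug 19 2011 9:00 PM + 10 h = Aug 20 2011 7:00 AM.
Aug 20 2011 7:00 AM + 10 h = Aug 20 2011 5:00 PM.
Aug 20 2011 5:00 PM + 10 h = Aug 21 2011 3:00 AM.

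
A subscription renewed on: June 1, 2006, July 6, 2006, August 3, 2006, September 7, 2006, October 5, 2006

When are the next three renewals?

November 2, 2006; December 7, 2006; January 4, 2007

These are Thursdays at 28- or 35-day spacing (35, 28, 35, 28).
The pattern: 1st Thursday of the month.
November 2006 — 1st Thursday is November 2, 2006.
1st Thursday of December 2006: December 7, 2006.
January 2007 — 1st Thursday is January 4, 2007.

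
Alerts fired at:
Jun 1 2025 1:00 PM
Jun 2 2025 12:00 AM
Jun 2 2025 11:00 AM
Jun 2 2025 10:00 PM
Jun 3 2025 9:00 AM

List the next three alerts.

Spacing: 11, 11, 11, 11 h — constant 11 h.
Jun 3 2025 9:00 AM + 11 h = Jun 3 2025 8:00 PM.
Jun 3 2025 8:00 PM + 11 h = Jun 4 2025 7:00 AM.
Jun 4 2025 7:00 AM + 11 h = Jun 4 2025 6:00 PM.

Jun 3 2025 8:00 PM, Jun 4 2025 7:00 AM, Jun 4 2025 6:00 PM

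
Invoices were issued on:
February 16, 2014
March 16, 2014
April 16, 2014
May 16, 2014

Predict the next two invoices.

June 16, 2014; July 16, 2014

Each date is the 16th; the gaps (28, 31, 30) track the month lengths.
The rule is the 16th of each month.
Next: June 2014 → June 16, 2014.
July 2014: July 16, 2014.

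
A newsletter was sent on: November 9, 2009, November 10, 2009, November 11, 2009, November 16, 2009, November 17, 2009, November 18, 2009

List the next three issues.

Gaps: 1, 1, 5, 1, 1 days — not constant, but cyclic with period 3.
The events fall on every Monday, Tuesday and Wednesday.
Next Monday: November 23, 2009.
The following Tuesday is November 24, 2009.
Next Wednesday: November 25, 2009.

November 23, 2009; November 24, 2009; November 25, 2009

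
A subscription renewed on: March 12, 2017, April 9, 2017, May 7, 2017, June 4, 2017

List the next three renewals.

July 2, 2017; July 30, 2017; August 27, 2017

Every event comes 28 days after the last (28, 28, 28).
June 4, 2017 + 28 days = July 2, 2017.
July 2, 2017 + 28 days = July 30, 2017.
July 30, 2017 + 28 days = August 27, 2017.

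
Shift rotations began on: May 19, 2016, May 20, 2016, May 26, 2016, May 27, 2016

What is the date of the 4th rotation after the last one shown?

Every event lands on a Thursday or Friday (gaps cycle 1, 6, 1).
So the schedule is: every Thursday and Friday.
Next Thursday: June 2, 2016.
Next Friday: June 3, 2016.
Next Thursday: June 9, 2016.
Next Friday: June 10, 2016.

June 10, 2016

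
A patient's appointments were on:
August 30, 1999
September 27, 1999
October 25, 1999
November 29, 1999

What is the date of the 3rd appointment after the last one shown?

Every date is a Monday; gaps 28, 28, 35 days.
Each is the last Monday of its month (at least one falls on the 29th or later, ruling out '4th Monday').
Last Monday of December 1999: December 27, 1999.
January 2000 ends with Monday January 31, 2000.
Last Monday of February 2000: February 28, 2000.

February 28, 2000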